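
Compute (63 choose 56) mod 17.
10

Using Lucas' theorem:
Write n=63 and k=56 in base 17:
n in base 17: [3, 12]
k in base 17: [3, 5]
C(63,56) mod 17 = ∏ C(n_i, k_i) mod 17
Digit binomials (mod 17): C(3,3) = 1; C(12,5) = 792 ≡ 10
Product: 1 × 10 = 10 ≡ 10 (mod 17)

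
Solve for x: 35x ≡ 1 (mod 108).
71

gcd(35, 108) = 1, so the inverse exists.
Extended Euclidean algorithm on (108, 35):
108 = 3 × 35 + 3  ⟹  3 = (1)·108 + (-3)·35
35 = 11 × 3 + 2  ⟹  2 = (-11)·108 + (34)·35
3 = 1 × 2 + 1  ⟹  1 = (12)·108 + (-37)·35
So (-37)·35 ≡ 1 (mod 108), i.e. 35^(-1) ≡ -37 ≡ 71 (mod 108).
Check: 35 × 71 = 2485 ≡ 1 (mod 108)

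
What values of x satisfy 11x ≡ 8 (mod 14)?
x ≡ 2 (mod 14)

gcd(11, 14) = 1, which divides 8, so solutions exist.
Find 11^(-1) mod 14 by the extended Euclidean algorithm:
14 = 1 × 11 + 3  ⟹  3 = (1)·14 + (-1)·11
11 = 3 × 3 + 2  ⟹  2 = (-3)·14 + (4)·11
3 = 1 × 2 + 1  ⟹  1 = (4)·14 + (-5)·11
So (-5)·11 ≡ 1 (mod 14), i.e. 11^(-1) ≡ -5 ≡ 9 (mod 14).
x ≡ 9 × 8 = 72 ≡ 2 (mod 14).
Check: 11 × 2 = 22 ≡ 8 (mod 14).
Unique solution: x ≡ 2 (mod 14)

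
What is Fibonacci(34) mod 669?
331

Matrix identity: Q^n = [[F_(n+1), F_n], [F_n, F_(n-1)]] with Q = [[1,1],[1,0]].
n = 34 = 100010₂. Square-and-multiply, entries mod 669:
Q^1 = [[1,1],[1,0]]
Q^2 = (Q^1)² = [[2,1],[1,1]]
Q^4 = (Q^2)² = [[5,3],[3,2]]
Q^8 = (Q^4)² = [[34,21],[21,13]]
Q^17 = (Q^8)²·Q = [[577,259],[259,318]]
Q^34 = (Q^17)² = [[617,331],[331,286]]
F_34 mod 669 = Q^34[0][1] = 331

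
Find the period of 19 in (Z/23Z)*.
22

23 is prime, so ord(19) divides φ(23) = 22.
Divisors of 22: 1, 2, 11, 22.
Repeated squaring: 19^1 ≡ 19, 19^2 ≡ 16, 19^4 ≡ 3, 19^8 ≡ 9, 19^16 ≡ 12 (mod 23).
Test 19^d mod 23 for each divisor d in increasing order:
19^1 ≡ 19
19^2 ≡ 16
19^11 = 19^8·19^2·19^1 ≡ 22
19^22 = 19^16·19^4·19^2 ≡ 1  ← first divisor giving 1
The order is 22.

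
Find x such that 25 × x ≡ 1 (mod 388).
357

gcd(25, 388) = 1, so the inverse exists.
Extended Euclidean algorithm on (388, 25):
388 = 15 × 25 + 13  ⟹  13 = (1)·388 + (-15)·25
25 = 1 × 13 + 12  ⟹  12 = (-1)·388 + (16)·25
13 = 1 × 12 + 1  ⟹  1 = (2)·388 + (-31)·25
So (-31)·25 ≡ 1 (mod 388), i.e. 25^(-1) ≡ -31 ≡ 357 (mod 388).
Check: 25 × 357 = 8925 ≡ 1 (mod 388)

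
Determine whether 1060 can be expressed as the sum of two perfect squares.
6² + 32² (a=6, b=32)

Factorization: 1060 = 2^2 × 5 × 53
By Fermat: n is sum of two squares iff every prime p ≡ 3 (mod 4) appears to even power.
All primes ≡ 3 (mod 4) appear to even power.
Search a = 0, 1, 2, … for 1060 - a² a perfect square: first hit at a = 6: 1060 - 36 = 1024 = 32².
1060 = 6² + 32² = 36 + 1024 ✓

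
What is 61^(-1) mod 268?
145

gcd(61, 268) = 1, so the inverse exists.
Extended Euclidean algorithm on (268, 61):
268 = 4 × 61 + 24  ⟹  24 = (1)·268 + (-4)·61
61 = 2 × 24 + 13  ⟹  13 = (-2)·268 + (9)·61
24 = 1 × 13 + 11  ⟹  11 = (3)·268 + (-13)·61
13 = 1 × 11 + 2  ⟹  2 = (-5)·268 + (22)·61
11 = 5 × 2 + 1  ⟹  1 = (28)·268 + (-123)·61
So (-123)·61 ≡ 1 (mod 268), i.e. 61^(-1) ≡ -123 ≡ 145 (mod 268).
Check: 61 × 145 = 8845 ≡ 1 (mod 268)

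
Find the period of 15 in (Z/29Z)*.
28

29 is prime, so ord(15) divides φ(29) = 28.
Divisors of 28: 1, 2, 4, 7, 14, 28.
Repeated squaring: 15^1 ≡ 15, 15^2 ≡ 22, 15^4 ≡ 20, 15^8 ≡ 23, 15^16 ≡ 7 (mod 29).
Test 15^d mod 29 for each divisor d in increasing order:
15^1 ≡ 15
15^2 ≡ 22
15^4 ≡ 20
15^7 = 15^4·15^2·15^1 ≡ 17
15^14 = 15^8·15^4·15^2 ≡ 28
15^28 = 15^16·15^8·15^4 ≡ 1  ← first divisor giving 1
The order is 28.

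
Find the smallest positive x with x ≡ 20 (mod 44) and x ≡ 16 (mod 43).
1736

Using Chinese Remainder Theorem:
M = 44 × 43 = 1892
M1 = 43, M2 = 44
y1 = 43^(-1) mod 44 = 43
y2 = 44^(-1) mod 43 = 1
x = (20×43×43 + 16×44×1) mod 1892 = 1736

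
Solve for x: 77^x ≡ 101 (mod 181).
50

Baby-step giant-step with step n = ⌈√181⌉ = 14.
Baby steps 77^j mod 181 (j:value) for j=0..13: 0:1, 1:77, 2:137, 3:51, 4:126, 5:109, 6:67, 7:91, 8:129, 9:159, 10:116, 11:63, 12:145, 13:124.
Giant-step multiplier: 77^(-14) ≡ 77^(180-14) = 77^166 ≡ 4 (mod 181).
Giant steps γ_i = 101·4^i mod 181: γ_0=101, γ_1=42, γ_2=168, γ_3=129 (in table at j=8).
x = i·n + j = 3·14 + 8 = 50.
Check: 77^50 ≡ 101 (mod 181).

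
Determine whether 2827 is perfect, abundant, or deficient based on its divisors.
deficient

Proper divisors of 2827: sum = 1 + 11 + 257 = 269
Since 269 < 2827, 2827 is deficient.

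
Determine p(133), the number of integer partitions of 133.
7346629512

p(n) counts ways to write n as a sum of positive integers (order ignored).
Euler's pentagonal recurrence: p(k) = p(k-1) + p(k-2) - p(k-5) - p(k-7) + p(k-12) + p(k-15) - ... (offsets j(3j∓1)/2, signs ++--, p(0)=1, p(<0)=0).
DP table for k = 0..132: p(0)=1, p(1)=1, p(2)=2, p(3)=3, p(4)=5, p(5)=7, p(6)=11, p(7)=15, p(8)=22, p(9)=30, p(10)=42, p(11)=56, p(12)=77, p(13)=101, p(14)=135, p(15)=176, p(16)=231, p(17)=297, p(18)=385, p(19)=490, p(20)=627, p(21)=792, p(22)=1002, p(23)=1255, p(24)=1575, p(25)=1958, p(26)=2436, p(27)=3010, p(28)=3718, p(29)=4565, p(30)=5604, p(31)=6842, p(32)=8349, p(33)=10143, p(34)=12310, p(35)=14883, p(36)=17977, p(37)=21637, p(38)=26015, p(39)=31185, p(40)=37338, p(41)=44583, p(42)=53174, p(43)=63261, p(44)=75175, p(45)=89134, p(46)=105558, p(47)=124754, p(48)=147273, p(49)=173525, p(50)=204226, p(51)=239943, p(52)=281589, p(53)=329931, p(54)=386155, p(55)=451276, p(56)=526823, p(57)=614154, p(58)=715220, p(59)=831820, p(60)=966467, p(61)=1121505, p(62)=1300156, p(63)=1505499, p(64)=1741630, p(65)=2012558, p(66)=2323520, p(67)=2679689, p(68)=3087735, p(69)=3554345, p(70)=4087968, p(71)=4697205, p(72)=5392783, p(73)=6185689, p(74)=7089500, p(75)=8118264, p(76)=9289091, p(77)=10619863, p(78)=12132164, p(79)=13848650, p(80)=15796476, p(81)=18004327, p(82)=20506255, p(83)=23338469, p(84)=26543660, p(85)=30167357, p(86)=34262962, p(87)=38887673, p(88)=44108109, p(89)=49995925, p(90)=56634173, p(91)=64112359, p(92)=72533807, p(93)=82010177, p(94)=92669720, p(95)=104651419, p(96)=118114304, p(97)=133230930, p(98)=150198136, p(99)=169229875, p(100)=190569292, p(101)=214481126, p(102)=241265379, p(103)=271248950, p(104)=304801365, p(105)=342325709, p(106)=384276336, p(107)=431149389, p(108)=483502844, p(109)=541946240, p(110)=607163746, p(111)=679903203, p(112)=761002156, p(113)=851376628, p(114)=952050665, p(115)=1064144451, p(116)=1188908248, p(117)=1327710076, p(118)=1482074143, p(119)=1653668665, p(120)=1844349560, p(121)=2056148051, p(122)=2291320912, p(123)=2552338241, p(124)=2841940500, p(125)=3163127352, p(126)=3519222692, p(127)=3913864295, p(128)=4351078600, p(129)=4835271870, p(130)=5371315400, p(131)=5964539504, p(132)=6620830889.
Final step: p(133) = p(132) + p(131) - p(128) - p(126) + p(121) + p(118) - p(111) - p(107) + p(98) + p(93) - p(82) - p(76) + p(63) + p(56) - p(41) - p(33) + p(16) + p(7)
= 6620830889 + 5964539504 - 4351078600 - 3519222692 + 2056148051 + 1482074143 - 679903203 - 431149389 + 150198136 + 82010177 - 20506255 - 9289091 + 1505499 + 526823 - 44583 - 10143 + 231 + 15
= 7346629512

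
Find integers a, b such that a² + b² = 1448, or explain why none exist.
2² + 38² (a=2, b=38)

Factorization: 1448 = 2^3 × 181
By Fermat: n is sum of two squares iff every prime p ≡ 3 (mod 4) appears to even power.
All primes ≡ 3 (mod 4) appear to even power.
Search a = 0, 1, 2, … for 1448 - a² a perfect square: first hit at a = 2: 1448 - 4 = 1444 = 38².
1448 = 2² + 38² = 4 + 1444 ✓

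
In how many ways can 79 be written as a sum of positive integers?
13848650

p(n) counts ways to write n as a sum of positive integers (order ignored).
Euler's pentagonal recurrence: p(k) = p(k-1) + p(k-2) - p(k-5) - p(k-7) + p(k-12) + p(k-15) - ... (offsets j(3j∓1)/2, signs ++--, p(0)=1, p(<0)=0).
DP table for k = 0..78: p(0)=1, p(1)=1, p(2)=2, p(3)=3, p(4)=5, p(5)=7, p(6)=11, p(7)=15, p(8)=22, p(9)=30, p(10)=42, p(11)=56, p(12)=77, p(13)=101, p(14)=135, p(15)=176, p(16)=231, p(17)=297, p(18)=385, p(19)=490, p(20)=627, p(21)=792, p(22)=1002, p(23)=1255, p(24)=1575, p(25)=1958, p(26)=2436, p(27)=3010, p(28)=3718, p(29)=4565, p(30)=5604, p(31)=6842, p(32)=8349, p(33)=10143, p(34)=12310, p(35)=14883, p(36)=17977, p(37)=21637, p(38)=26015, p(39)=31185, p(40)=37338, p(41)=44583, p(42)=53174, p(43)=63261, p(44)=75175, p(45)=89134, p(46)=105558, p(47)=124754, p(48)=147273, p(49)=173525, p(50)=204226, p(51)=239943, p(52)=281589, p(53)=329931, p(54)=386155, p(55)=451276, p(56)=526823, p(57)=614154, p(58)=715220, p(59)=831820, p(60)=966467, p(61)=1121505, p(62)=1300156, p(63)=1505499, p(64)=1741630, p(65)=2012558, p(66)=2323520, p(67)=2679689, p(68)=3087735, p(69)=3554345, p(70)=4087968, p(71)=4697205, p(72)=5392783, p(73)=6185689, p(74)=7089500, p(75)=8118264, p(76)=9289091, p(77)=10619863, p(78)=12132164.
Final step: p(79) = p(78) + p(77) - p(74) - p(72) + p(67) + p(64) - p(57) - p(53) + p(44) + p(39) - p(28) - p(22) + p(9) + p(2)
= 12132164 + 10619863 - 7089500 - 5392783 + 2679689 + 1741630 - 614154 - 329931 + 75175 + 31185 - 3718 - 1002 + 30 + 2
= 13848650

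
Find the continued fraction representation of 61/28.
[2; 5, 1, 1, 2]

Euclidean algorithm steps:
61 = 2 × 28 + 5
28 = 5 × 5 + 3
5 = 1 × 3 + 2
3 = 1 × 2 + 1
2 = 2 × 1 + 0
Continued fraction: [2; 5, 1, 1, 2]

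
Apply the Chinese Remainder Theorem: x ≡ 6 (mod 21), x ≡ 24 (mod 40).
384

Using Chinese Remainder Theorem:
M = 21 × 40 = 840
M1 = 40, M2 = 21
y1 = 40^(-1) mod 21 = 10
y2 = 21^(-1) mod 40 = 21
x = (6×40×10 + 24×21×21) mod 840 = 384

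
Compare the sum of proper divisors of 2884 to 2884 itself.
abundant

Proper divisors of 2884: sum = 1 + 2 + 4 + 7 + 14 + 28 + 103 + 206 + 412 + 721 + 1442 = 2940
Since 2940 > 2884, 2884 is abundant.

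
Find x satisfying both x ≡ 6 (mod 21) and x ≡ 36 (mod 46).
174

Using Chinese Remainder Theorem:
M = 21 × 46 = 966
M1 = 46, M2 = 21
y1 = 46^(-1) mod 21 = 16
y2 = 21^(-1) mod 46 = 11
x = (6×46×16 + 36×21×11) mod 966 = 174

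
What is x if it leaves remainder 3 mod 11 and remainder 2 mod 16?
146

Using Chinese Remainder Theorem:
M = 11 × 16 = 176
M1 = 16, M2 = 11
y1 = 16^(-1) mod 11 = 9
y2 = 11^(-1) mod 16 = 3
x = (3×16×9 + 2×11×3) mod 176 = 146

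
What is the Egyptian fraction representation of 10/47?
1/5 + 1/79 + 1/9283 + 1/172338895

Greedy algorithm:
10/47: ceiling(47/10) = 5, use 1/5
3/235: ceiling(235/3) = 79, use 1/79
2/18565: ceiling(18565/2) = 9283, use 1/9283
1/172338895: ceiling(172338895/1) = 172338895, use 1/172338895
Result: 10/47 = 1/5 + 1/79 + 1/9283 + 1/172338895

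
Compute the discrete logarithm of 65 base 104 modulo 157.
15

Baby-step giant-step with step n = ⌈√157⌉ = 13.
Baby steps 104^j mod 157 (j:value) for j=0..12: 0:1, 1:104, 2:140, 3:116, 4:132, 5:69, 6:111, 7:83, 8:154, 9:2, 10:51, 11:123, 12:75.
Giant-step multiplier: 104^(-13) ≡ 104^(156-13) = 104^143 ≡ 135 (mod 157).
Giant steps γ_i = 65·135^i mod 157: γ_0=65, γ_1=140 (in table at j=2).
x = i·n + j = 1·13 + 2 = 15.
Check: 104^15 ≡ 65 (mod 157).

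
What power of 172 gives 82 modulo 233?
189

Baby-step giant-step with step n = ⌈√233⌉ = 16.
Baby steps 172^j mod 233 (j:value) for j=0..15: 0:1, 1:172, 2:226, 3:194, 4:49, 5:40, 6:123, 7:186, 8:71, 9:96, 10:202, 11:27, 12:217, 13:44, 14:112, 15:158.
Giant-step multiplier: 172^(-16) ≡ 172^(232-16) = 172^216 ≡ 74 (mod 233).
Giant steps γ_i = 82·74^i mod 233: γ_0=82, γ_1=10, γ_2=41, γ_3=5, γ_4=137, γ_5=119, γ_6=185, γ_7=176, γ_8=209, γ_9=88, γ_10=221, γ_11=44 (in table at j=13).
x = i·n + j = 11·16 + 13 = 189.
Check: 172^189 ≡ 82 (mod 233).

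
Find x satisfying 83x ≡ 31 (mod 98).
x ≡ 11 (mod 98)

gcd(83, 98) = 1, which divides 31, so solutions exist.
Find 83^(-1) mod 98 by the extended Euclidean algorithm:
98 = 1 × 83 + 15  ⟹  15 = (1)·98 + (-1)·83
83 = 5 × 15 + 8  ⟹  8 = (-5)·98 + (6)·83
15 = 1 × 8 + 7  ⟹  7 = (6)·98 + (-7)·83
8 = 1 × 7 + 1  ⟹  1 = (-11)·98 + (13)·83
So (13)·83 ≡ 1 (mod 98), i.e. 83^(-1) ≡ 13 (mod 98).
x ≡ 13 × 31 = 403 ≡ 11 (mod 98).
Check: 83 × 11 = 913 ≡ 31 (mod 98).
Unique solution: x ≡ 11 (mod 98)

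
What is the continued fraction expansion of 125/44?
[2; 1, 5, 3, 2]

Euclidean algorithm steps:
125 = 2 × 44 + 37
44 = 1 × 37 + 7
37 = 5 × 7 + 2
7 = 3 × 2 + 1
2 = 2 × 1 + 0
Continued fraction: [2; 1, 5, 3, 2]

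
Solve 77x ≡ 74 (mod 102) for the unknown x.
x ≡ 46 (mod 102)

gcd(77, 102) = 1, which divides 74, so solutions exist.
Find 77^(-1) mod 102 by the extended Euclidean algorithm:
102 = 1 × 77 + 25  ⟹  25 = (1)·102 + (-1)·77
77 = 3 × 25 + 2  ⟹  2 = (-3)·102 + (4)·77
25 = 12 × 2 + 1  ⟹  1 = (37)·102 + (-49)·77
So (-49)·77 ≡ 1 (mod 102), i.e. 77^(-1) ≡ -49 ≡ 53 (mod 102).
x ≡ 53 × 74 = 3922 ≡ 46 (mod 102).
Check: 77 × 46 = 3542 ≡ 74 (mod 102).
Unique solution: x ≡ 46 (mod 102)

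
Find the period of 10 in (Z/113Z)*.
112

113 is prime, so ord(10) divides φ(113) = 112.
Divisors of 112: 1, 2, 4, 7, 8, 14, 16, 28, 56, 112.
Repeated squaring: 10^1 ≡ 10, 10^2 ≡ 100, 10^4 ≡ 56, 10^8 ≡ 85, 10^16 ≡ 106, 10^32 ≡ 49, 10^64 ≡ 28 (mod 113).
Test 10^d mod 113 for each divisor d in increasing order:
10^1 ≡ 10
10^2 ≡ 100
10^4 ≡ 56
10^7 = 10^4·10^2·10^1 ≡ 65
10^8 ≡ 85
10^14 = 10^8·10^4·10^2 ≡ 44
10^16 ≡ 106
10^28 = 10^16·10^8·10^4 ≡ 15
10^56 = 10^32·10^16·10^8 ≡ 112
10^112 = 10^64·10^32·10^16 ≡ 1  ← first divisor giving 1
The order is 112.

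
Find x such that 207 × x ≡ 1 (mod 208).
207

gcd(207, 208) = 1, so the inverse exists.
Extended Euclidean algorithm on (208, 207):
208 = 1 × 207 + 1  ⟹  1 = (1)·208 + (-1)·207
So (-1)·207 ≡ 1 (mod 208), i.e. 207^(-1) ≡ -1 ≡ 207 (mod 208).
Check: 207 × 207 = 42849 ≡ 1 (mod 208)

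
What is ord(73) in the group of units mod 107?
106

107 is prime, so ord(73) divides φ(107) = 106.
Divisors of 106: 1, 2, 53, 106.
Repeated squaring: 73^1 ≡ 73, 73^2 ≡ 86, 73^4 ≡ 13, 73^8 ≡ 62, 73^16 ≡ 99, 73^32 ≡ 64, 73^64 ≡ 30 (mod 107).
Test 73^d mod 107 for each divisor d in increasing order:
73^1 ≡ 73
73^2 ≡ 86
73^53 = 73^32·73^16·73^4·73^1 ≡ 106
73^106 = 73^64·73^32·73^8·73^2 ≡ 1  ← first divisor giving 1
The order is 106.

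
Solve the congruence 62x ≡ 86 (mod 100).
x ≡ 3 (mod 50)

gcd(62, 100) = 2, which divides 86, so solutions exist.
Divide through by 2: 31x ≡ 43 (mod 50).
Find 31^(-1) mod 50 by the extended Euclidean algorithm:
50 = 1 × 31 + 19  ⟹  19 = (1)·50 + (-1)·31
31 = 1 × 19 + 12  ⟹  12 = (-1)·50 + (2)·31
19 = 1 × 12 + 7  ⟹  7 = (2)·50 + (-3)·31
12 = 1 × 7 + 5  ⟹  5 = (-3)·50 + (5)·31
7 = 1 × 5 + 2  ⟹  2 = (5)·50 + (-8)·31
5 = 2 × 2 + 1  ⟹  1 = (-13)·50 + (21)·31
So (21)·31 ≡ 1 (mod 50), i.e. 31^(-1) ≡ 21 (mod 50).
x ≡ 21 × 43 = 903 ≡ 3 (mod 50).
Check: 62 × 3 = 186 ≡ 86 (mod 100).
x ≡ 3 (mod 50), giving 2 solutions mod 100.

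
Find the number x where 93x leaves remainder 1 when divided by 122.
21

gcd(93, 122) = 1, so the inverse exists.
Extended Euclidean algorithm on (122, 93):
122 = 1 × 93 + 29  ⟹  29 = (1)·122 + (-1)·93
93 = 3 × 29 + 6  ⟹  6 = (-3)·122 + (4)·93
29 = 4 × 6 + 5  ⟹  5 = (13)·122 + (-17)·93
6 = 1 × 5 + 1  ⟹  1 = (-16)·122 + (21)·93
So (21)·93 ≡ 1 (mod 122), i.e. 93^(-1) ≡ 21 (mod 122).
Check: 93 × 21 = 1953 ≡ 1 (mod 122)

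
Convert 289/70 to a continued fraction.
[4; 7, 1, 3, 2]

Euclidean algorithm steps:
289 = 4 × 70 + 9
70 = 7 × 9 + 7
9 = 1 × 7 + 2
7 = 3 × 2 + 1
2 = 2 × 1 + 0
Continued fraction: [4; 7, 1, 3, 2]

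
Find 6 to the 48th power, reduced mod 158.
18

Repeated squaring. Binary of 48 = 110000.
6^1 ≡ 6 (mod 158); 6^2 ≡ 36 (mod 158); 6^4 ≡ 32 (mod 158); 6^8 ≡ 76 (mod 158); 6^16 ≡ 88 (mod 158); 6^32 ≡ 2 (mod 158)
6^48 = 6^16 × 6^32 ≡ 18 (mod 158)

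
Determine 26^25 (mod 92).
4

Repeated squaring. Binary of 25 = 11001.
26^1 ≡ 26 (mod 92); 26^2 ≡ 32 (mod 92); 26^4 ≡ 12 (mod 92); 26^8 ≡ 52 (mod 92); 26^16 ≡ 36 (mod 92)
26^25 = 26^1 × 26^8 × 26^16 ≡ 4 (mod 92)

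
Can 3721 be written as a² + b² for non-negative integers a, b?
0² + 61² (a=0, b=61)

Factorization: 3721 = 61^2
By Fermat: n is sum of two squares iff every prime p ≡ 3 (mod 4) appears to even power.
All primes ≡ 3 (mod 4) appear to even power.
Search a = 0, 1, 2, … for 3721 - a² a perfect square: first hit at a = 0: 3721 - 0 = 3721 = 61².
3721 = 0² + 61² = 0 + 3721 ✓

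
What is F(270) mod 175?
160

Matrix identity: Q^n = [[F_(n+1), F_n], [F_n, F_(n-1)]] with Q = [[1,1],[1,0]].
n = 270 = 100001110₂. Square-and-multiply, entries mod 175:
Q^1 = [[1,1],[1,0]]
Q^2 = (Q^1)² = [[2,1],[1,1]]
Q^4 = (Q^2)² = [[5,3],[3,2]]
Q^8 = (Q^4)² = [[34,21],[21,13]]
Q^16 = (Q^8)² = [[22,112],[112,85]]
Q^33 = (Q^16)²·Q = [[162,78],[78,84]]
Q^67 = (Q^33)²·Q = [[66,128],[128,113]]
Q^135 = (Q^67)²·Q = [[77,90],[90,162]]
Q^270 = (Q^135)² = [[29,160],[160,44]]
F_270 mod 175 = Q^270[0][1] = 160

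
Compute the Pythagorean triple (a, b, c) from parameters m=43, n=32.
(825, 2752, 2873)

Euclid's formula: a = m² - n², b = 2mn, c = m² + n²
m = 43, n = 32
a = 43² - 32² = 1849 - 1024 = 825
b = 2 × 43 × 32 = 2752
c = 43² + 32² = 1849 + 1024 = 2873
Verification: 825² + 2752² = 680625 + 7573504 = 8254129 = 2873² ✓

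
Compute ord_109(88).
54

109 is prime, so ord(88) divides φ(109) = 108.
Divisors of 108: 1, 2, 3, 4, 6, 9, 12, 18, 27, 36, 54, 108.
Repeated squaring: 88^1 ≡ 88, 88^2 ≡ 5, 88^4 ≡ 25, 88^8 ≡ 80, 88^16 ≡ 78, 88^32 ≡ 89, 88^64 ≡ 73 (mod 109).
Test 88^d mod 109 for each divisor d in increasing order:
88^1 ≡ 88
88^2 ≡ 5
88^3 = 88^2·88^1 ≡ 4
88^4 ≡ 25
88^6 = 88^4·88^2 ≡ 16
88^9 = 88^8·88^1 ≡ 64
88^12 = 88^8·88^4 ≡ 38
88^18 = 88^16·88^2 ≡ 63
88^27 = 88^16·88^8·88^2·88^1 ≡ 108
88^36 = 88^32·88^4 ≡ 45
88^54 = 88^32·88^16·88^4·88^2 ≡ 1  ← first divisor giving 1
The order is 54.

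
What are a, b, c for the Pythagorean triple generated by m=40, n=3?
(1591, 240, 1609)

Euclid's formula: a = m² - n², b = 2mn, c = m² + n²
m = 40, n = 3
a = 40² - 3² = 1600 - 9 = 1591
b = 2 × 40 × 3 = 240
c = 40² + 3² = 1600 + 9 = 1609
Verification: 1591² + 240² = 2531281 + 57600 = 2588881 = 1609² ✓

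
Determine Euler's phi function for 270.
72

270 = 2 × 3^3 × 5
φ(n) = n × ∏(1 - 1/p) for each prime p dividing n
φ(270) = 270 × (1 - 1/2) × (1 - 1/3) × (1 - 1/5) = 72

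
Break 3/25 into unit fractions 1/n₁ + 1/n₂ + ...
1/9 + 1/113 + 1/25425

Greedy algorithm:
3/25: ceiling(25/3) = 9, use 1/9
2/225: ceiling(225/2) = 113, use 1/113
1/25425: ceiling(25425/1) = 25425, use 1/25425
Result: 3/25 = 1/9 + 1/113 + 1/25425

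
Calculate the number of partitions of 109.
541946240

p(n) counts ways to write n as a sum of positive integers (order ignored).
Euler's pentagonal recurrence: p(k) = p(k-1) + p(k-2) - p(k-5) - p(k-7) + p(k-12) + p(k-15) - ... (offsets j(3j∓1)/2, signs ++--, p(0)=1, p(<0)=0).
DP table for k = 0..108: p(0)=1, p(1)=1, p(2)=2, p(3)=3, p(4)=5, p(5)=7, p(6)=11, p(7)=15, p(8)=22, p(9)=30, p(10)=42, p(11)=56, p(12)=77, p(13)=101, p(14)=135, p(15)=176, p(16)=231, p(17)=297, p(18)=385, p(19)=490, p(20)=627, p(21)=792, p(22)=1002, p(23)=1255, p(24)=1575, p(25)=1958, p(26)=2436, p(27)=3010, p(28)=3718, p(29)=4565, p(30)=5604, p(31)=6842, p(32)=8349, p(33)=10143, p(34)=12310, p(35)=14883, p(36)=17977, p(37)=21637, p(38)=26015, p(39)=31185, p(40)=37338, p(41)=44583, p(42)=53174, p(43)=63261, p(44)=75175, p(45)=89134, p(46)=105558, p(47)=124754, p(48)=147273, p(49)=173525, p(50)=204226, p(51)=239943, p(52)=281589, p(53)=329931, p(54)=386155, p(55)=451276, p(56)=526823, p(57)=614154, p(58)=715220, p(59)=831820, p(60)=966467, p(61)=1121505, p(62)=1300156, p(63)=1505499, p(64)=1741630, p(65)=2012558, p(66)=2323520, p(67)=2679689, p(68)=3087735, p(69)=3554345, p(70)=4087968, p(71)=4697205, p(72)=5392783, p(73)=6185689, p(74)=7089500, p(75)=8118264, p(76)=9289091, p(77)=10619863, p(78)=12132164, p(79)=13848650, p(80)=15796476, p(81)=18004327, p(82)=20506255, p(83)=23338469, p(84)=26543660, p(85)=30167357, p(86)=34262962, p(87)=38887673, p(88)=44108109, p(89)=49995925, p(90)=56634173, p(91)=64112359, p(92)=72533807, p(93)=82010177, p(94)=92669720, p(95)=104651419, p(96)=118114304, p(97)=133230930, p(98)=150198136, p(99)=169229875, p(100)=190569292, p(101)=214481126, p(102)=241265379, p(103)=271248950, p(104)=304801365, p(105)=342325709, p(106)=384276336, p(107)=431149389, p(108)=483502844.
Final step: p(109) = p(108) + p(107) - p(104) - p(102) + p(97) + p(94) - p(87) - p(83) + p(74) + p(69) - p(58) - p(52) + p(39) + p(32) - p(17) - p(9)
= 483502844 + 431149389 - 304801365 - 241265379 + 133230930 + 92669720 - 38887673 - 23338469 + 7089500 + 3554345 - 715220 - 281589 + 31185 + 8349 - 297 - 30
= 541946240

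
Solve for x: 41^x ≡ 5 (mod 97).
61

Baby-step giant-step with step n = ⌈√97⌉ = 10.
Baby steps 41^j mod 97 (j:value) for j=0..9: 0:1, 1:41, 2:32, 3:51, 4:54, 5:80, 6:79, 7:38, 8:6, 9:52.
Giant-step multiplier: 41^(-10) ≡ 41^(96-10) = 41^86 ≡ 48 (mod 97).
Giant steps γ_i = 5·48^i mod 97: γ_0=5, γ_1=46, γ_2=74, γ_3=60, γ_4=67, γ_5=15, γ_6=41 (in table at j=1).
x = i·n + j = 6·10 + 1 = 61.
Check: 41^61 ≡ 5 (mod 97).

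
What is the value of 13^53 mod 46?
3

Repeated squaring. Binary of 53 = 110101.
13^1 ≡ 13 (mod 46); 13^2 ≡ 31 (mod 46); 13^4 ≡ 41 (mod 46); 13^8 ≡ 25 (mod 46); 13^16 ≡ 27 (mod 46); 13^32 ≡ 39 (mod 46)
13^53 = 13^1 × 13^4 × 13^16 × 13^32 ≡ 3 (mod 46)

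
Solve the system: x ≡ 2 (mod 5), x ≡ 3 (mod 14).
17

Using Chinese Remainder Theorem:
M = 5 × 14 = 70
M1 = 14, M2 = 5
y1 = 14^(-1) mod 5 = 4
y2 = 5^(-1) mod 14 = 3
x = (2×14×4 + 3×5×3) mod 70 = 17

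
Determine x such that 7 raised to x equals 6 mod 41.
39

Baby-step giant-step with step n = ⌈√41⌉ = 7.
Baby steps 7^j mod 41 (j:value) for j=0..6: 0:1, 1:7, 2:8, 3:15, 4:23, 5:38, 6:20.
Giant-step multiplier: 7^(-7) ≡ 7^(40-7) = 7^33 ≡ 29 (mod 41).
Giant steps γ_i = 6·29^i mod 41: γ_0=6, γ_1=10, γ_2=3, γ_3=5, γ_4=22, γ_5=23 (in table at j=4).
x = i·n + j = 5·7 + 4 = 39.
Check: 7^39 ≡ 6 (mod 41).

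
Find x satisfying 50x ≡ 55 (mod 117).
x ≡ 83 (mod 117)

gcd(50, 117) = 1, which divides 55, so solutions exist.
Find 50^(-1) mod 117 by the extended Euclidean algorithm:
117 = 2 × 50 + 17  ⟹  17 = (1)·117 + (-2)·50
50 = 2 × 17 + 16  ⟹  16 = (-2)·117 + (5)·50
17 = 1 × 16 + 1  ⟹  1 = (3)·117 + (-7)·50
So (-7)·50 ≡ 1 (mod 117), i.e. 50^(-1) ≡ -7 ≡ 110 (mod 117).
x ≡ 110 × 55 = 6050 ≡ 83 (mod 117).
Check: 50 × 83 = 4150 ≡ 55 (mod 117).
Unique solution: x ≡ 83 (mod 117)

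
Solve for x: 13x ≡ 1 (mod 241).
204

gcd(13, 241) = 1, so the inverse exists.
Extended Euclidean algorithm on (241, 13):
241 = 18 × 13 + 7  ⟹  7 = (1)·241 + (-18)·13
13 = 1 × 7 + 6  ⟹  6 = (-1)·241 + (19)·13
7 = 1 × 6 + 1  ⟹  1 = (2)·241 + (-37)·13
So (-37)·13 ≡ 1 (mod 241), i.e. 13^(-1) ≡ -37 ≡ 204 (mod 241).
Check: 13 × 204 = 2652 ≡ 1 (mod 241)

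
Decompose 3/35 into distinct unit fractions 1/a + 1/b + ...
1/12 + 1/420

Greedy algorithm:
3/35: ceiling(35/3) = 12, use 1/12
1/420: ceiling(420/1) = 420, use 1/420
Result: 3/35 = 1/12 + 1/420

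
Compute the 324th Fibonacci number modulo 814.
586

Matrix identity: Q^n = [[F_(n+1), F_n], [F_n, F_(n-1)]] with Q = [[1,1],[1,0]].
n = 324 = 101000100₂. Square-and-multiply, entries mod 814:
Q^1 = [[1,1],[1,0]]
Q^2 = (Q^1)² = [[2,1],[1,1]]
Q^5 = (Q^2)²·Q = [[8,5],[5,3]]
Q^10 = (Q^5)² = [[89,55],[55,34]]
Q^20 = (Q^10)² = [[364,253],[253,111]]
Q^40 = (Q^20)² = [[331,517],[517,628]]
Q^81 = (Q^40)²·Q = [[45,782],[782,77]]
Q^162 = (Q^81)² = [[607,166],[166,441]]
Q^324 = (Q^162)² = [[401,586],[586,629]]
F_324 mod 814 = Q^324[0][1] = 586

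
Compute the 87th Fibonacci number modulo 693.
475

Matrix identity: Q^n = [[F_(n+1), F_n], [F_n, F_(n-1)]] with Q = [[1,1],[1,0]].
n = 87 = 1010111₂. Square-and-multiply, entries mod 693:
Q^1 = [[1,1],[1,0]]
Q^2 = (Q^1)² = [[2,1],[1,1]]
Q^5 = (Q^2)²·Q = [[8,5],[5,3]]
Q^10 = (Q^5)² = [[89,55],[55,34]]
Q^21 = (Q^10)²·Q = [[386,551],[551,528]]
Q^43 = (Q^21)²·Q = [[564,68],[68,496]]
Q^87 = (Q^43)²·Q = [[483,475],[475,8]]
F_87 mod 693 = Q^87[0][1] = 475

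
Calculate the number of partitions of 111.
679903203

p(n) counts ways to write n as a sum of positive integers (order ignored).
Euler's pentagonal recurrence: p(k) = p(k-1) + p(k-2) - p(k-5) - p(k-7) + p(k-12) + p(k-15) - ... (offsets j(3j∓1)/2, signs ++--, p(0)=1, p(<0)=0).
DP table for k = 0..110: p(0)=1, p(1)=1, p(2)=2, p(3)=3, p(4)=5, p(5)=7, p(6)=11, p(7)=15, p(8)=22, p(9)=30, p(10)=42, p(11)=56, p(12)=77, p(13)=101, p(14)=135, p(15)=176, p(16)=231, p(17)=297, p(18)=385, p(19)=490, p(20)=627, p(21)=792, p(22)=1002, p(23)=1255, p(24)=1575, p(25)=1958, p(26)=2436, p(27)=3010, p(28)=3718, p(29)=4565, p(30)=5604, p(31)=6842, p(32)=8349, p(33)=10143, p(34)=12310, p(35)=14883, p(36)=17977, p(37)=21637, p(38)=26015, p(39)=31185, p(40)=37338, p(41)=44583, p(42)=53174, p(43)=63261, p(44)=75175, p(45)=89134, p(46)=105558, p(47)=124754, p(48)=147273, p(49)=173525, p(50)=204226, p(51)=239943, p(52)=281589, p(53)=329931, p(54)=386155, p(55)=451276, p(56)=526823, p(57)=614154, p(58)=715220, p(59)=831820, p(60)=966467, p(61)=1121505, p(62)=1300156, p(63)=1505499, p(64)=1741630, p(65)=2012558, p(66)=2323520, p(67)=2679689, p(68)=3087735, p(69)=3554345, p(70)=4087968, p(71)=4697205, p(72)=5392783, p(73)=6185689, p(74)=7089500, p(75)=8118264, p(76)=9289091, p(77)=10619863, p(78)=12132164, p(79)=13848650, p(80)=15796476, p(81)=18004327, p(82)=20506255, p(83)=23338469, p(84)=26543660, p(85)=30167357, p(86)=34262962, p(87)=38887673, p(88)=44108109, p(89)=49995925, p(90)=56634173, p(91)=64112359, p(92)=72533807, p(93)=82010177, p(94)=92669720, p(95)=104651419, p(96)=118114304, p(97)=133230930, p(98)=150198136, p(99)=169229875, p(100)=190569292, p(101)=214481126, p(102)=241265379, p(103)=271248950, p(104)=304801365, p(105)=342325709, p(106)=384276336, p(107)=431149389, p(108)=483502844, p(109)=541946240, p(110)=607163746.
Final step: p(111) = p(110) + p(109) - p(106) - p(104) + p(99) + p(96) - p(89) - p(85) + p(76) + p(71) - p(60) - p(54) + p(41) + p(34) - p(19) - p(11)
= 607163746 + 541946240 - 384276336 - 304801365 + 169229875 + 118114304 - 49995925 - 30167357 + 9289091 + 4697205 - 966467 - 386155 + 44583 + 12310 - 490 - 56
= 679903203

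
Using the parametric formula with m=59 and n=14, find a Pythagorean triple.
(3285, 1652, 3677)

Euclid's formula: a = m² - n², b = 2mn, c = m² + n²
m = 59, n = 14
a = 59² - 14² = 3481 - 196 = 3285
b = 2 × 59 × 14 = 1652
c = 59² + 14² = 3481 + 196 = 3677
Verification: 3285² + 1652² = 10791225 + 2729104 = 13520329 = 3677² ✓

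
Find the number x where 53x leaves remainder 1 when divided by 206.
35

gcd(53, 206) = 1, so the inverse exists.
Extended Euclidean algorithm on (206, 53):
206 = 3 × 53 + 47  ⟹  47 = (1)·206 + (-3)·53
53 = 1 × 47 + 6  ⟹  6 = (-1)·206 + (4)·53
47 = 7 × 6 + 5  ⟹  5 = (8)·206 + (-31)·53
6 = 1 × 5 + 1  ⟹  1 = (-9)·206 + (35)·53
So (35)·53 ≡ 1 (mod 206), i.e. 53^(-1) ≡ 35 (mod 206).
Check: 53 × 35 = 1855 ≡ 1 (mod 206)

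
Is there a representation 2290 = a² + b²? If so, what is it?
9² + 47² (a=9, b=47)

Factorization: 2290 = 2 × 5 × 229
By Fermat: n is sum of two squares iff every prime p ≡ 3 (mod 4) appears to even power.
All primes ≡ 3 (mod 4) appear to even power.
Search a = 0, 1, 2, … for 2290 - a² a perfect square: first hit at a = 9: 2290 - 81 = 2209 = 47².
2290 = 9² + 47² = 81 + 2209 ✓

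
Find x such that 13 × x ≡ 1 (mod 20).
17

gcd(13, 20) = 1, so the inverse exists.
Extended Euclidean algorithm on (20, 13):
20 = 1 × 13 + 7  ⟹  7 = (1)·20 + (-1)·13
13 = 1 × 7 + 6  ⟹  6 = (-1)·20 + (2)·13
7 = 1 × 6 + 1  ⟹  1 = (2)·20 + (-3)·13
So (-3)·13 ≡ 1 (mod 20), i.e. 13^(-1) ≡ -3 ≡ 17 (mod 20).
Check: 13 × 17 = 221 ≡ 1 (mod 20)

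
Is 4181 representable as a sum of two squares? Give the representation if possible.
34² + 55² (a=34, b=55)

Factorization: 4181 = 37 × 113
By Fermat: n is sum of two squares iff every prime p ≡ 3 (mod 4) appears to even power.
All primes ≡ 3 (mod 4) appear to even power.
Search a = 0, 1, 2, … for 4181 - a² a perfect square: first hit at a = 34: 4181 - 1156 = 3025 = 55².
4181 = 34² + 55² = 1156 + 3025 ✓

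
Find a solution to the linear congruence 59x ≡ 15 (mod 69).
x ≡ 33 (mod 69)

gcd(59, 69) = 1, which divides 15, so solutions exist.
Find 59^(-1) mod 69 by the extended Euclidean algorithm:
69 = 1 × 59 + 10  ⟹  10 = (1)·69 + (-1)·59
59 = 5 × 10 + 9  ⟹  9 = (-5)·69 + (6)·59
10 = 1 × 9 + 1  ⟹  1 = (6)·69 + (-7)·59
So (-7)·59 ≡ 1 (mod 69), i.e. 59^(-1) ≡ -7 ≡ 62 (mod 69).
x ≡ 62 × 15 = 930 ≡ 33 (mod 69).
Check: 59 × 33 = 1947 ≡ 15 (mod 69).
Unique solution: x ≡ 33 (mod 69)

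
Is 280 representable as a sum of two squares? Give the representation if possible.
Not possible

Factorization: 280 = 2^3 × 5 × 7
By Fermat: n is sum of two squares iff every prime p ≡ 3 (mod 4) appears to even power.
Prime(s) ≡ 3 (mod 4) with odd exponent: [(7, 1)]
Therefore 280 cannot be expressed as a² + b².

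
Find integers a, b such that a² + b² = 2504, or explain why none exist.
2² + 50² (a=2, b=50)

Factorization: 2504 = 2^3 × 313
By Fermat: n is sum of two squares iff every prime p ≡ 3 (mod 4) appears to even power.
All primes ≡ 3 (mod 4) appear to even power.
Search a = 0, 1, 2, … for 2504 - a² a perfect square: first hit at a = 2: 2504 - 4 = 2500 = 50².
2504 = 2² + 50² = 4 + 2500 ✓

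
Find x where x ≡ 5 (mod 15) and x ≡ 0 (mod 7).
35

Using Chinese Remainder Theorem:
M = 15 × 7 = 105
M1 = 7, M2 = 15
y1 = 7^(-1) mod 15 = 13
y2 = 15^(-1) mod 7 = 1
x = (5×7×13 + 0×15×1) mod 105 = 35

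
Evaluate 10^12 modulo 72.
64

Repeated squaring. Binary of 12 = 1100.
10^1 ≡ 10 (mod 72); 10^2 ≡ 28 (mod 72); 10^4 ≡ 64 (mod 72); 10^8 ≡ 64 (mod 72)
10^12 = 10^4 × 10^8 ≡ 64 (mod 72)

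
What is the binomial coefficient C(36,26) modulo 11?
0

Using Lucas' theorem:
Write n=36 and k=26 in base 11:
n in base 11: [3, 3]
k in base 11: [2, 4]
C(36,26) mod 11 = ∏ C(n_i, k_i) mod 11
Digit binomials (mod 11): C(3,2) = 3; C(3,4) = 0 (k_i > n_i)
Product: 3 × 0 = 0 ≡ 0 (mod 11)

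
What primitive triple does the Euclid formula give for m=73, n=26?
(4653, 3796, 6005)

Euclid's formula: a = m² - n², b = 2mn, c = m² + n²
m = 73, n = 26
a = 73² - 26² = 5329 - 676 = 4653
b = 2 × 73 × 26 = 3796
c = 73² + 26² = 5329 + 676 = 6005
Verification: 4653² + 3796² = 21650409 + 14409616 = 36060025 = 6005² ✓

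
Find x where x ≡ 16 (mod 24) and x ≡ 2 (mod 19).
40

Using Chinese Remainder Theorem:
M = 24 × 19 = 456
M1 = 19, M2 = 24
y1 = 19^(-1) mod 24 = 19
y2 = 24^(-1) mod 19 = 4
x = (16×19×19 + 2×24×4) mod 456 = 40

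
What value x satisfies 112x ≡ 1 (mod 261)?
7

gcd(112, 261) = 1, so the inverse exists.
Extended Euclidean algorithm on (261, 112):
261 = 2 × 112 + 37  ⟹  37 = (1)·261 + (-2)·112
112 = 3 × 37 + 1  ⟹  1 = (-3)·261 + (7)·112
So (7)·112 ≡ 1 (mod 261), i.e. 112^(-1) ≡ 7 (mod 261).
Check: 112 × 7 = 784 ≡ 1 (mod 261)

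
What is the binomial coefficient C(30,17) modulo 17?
1

Using Lucas' theorem:
Write n=30 and k=17 in base 17:
n in base 17: [1, 13]
k in base 17: [1, 0]
C(30,17) mod 17 = ∏ C(n_i, k_i) mod 17
Digit binomials (mod 17): C(1,1) = 1; C(13,0) = 1
Product: 1 × 1 = 1 ≡ 1 (mod 17)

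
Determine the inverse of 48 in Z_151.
129

gcd(48, 151) = 1, so the inverse exists.
Extended Euclidean algorithm on (151, 48):
151 = 3 × 48 + 7  ⟹  7 = (1)·151 + (-3)·48
48 = 6 × 7 + 6  ⟹  6 = (-6)·151 + (19)·48
7 = 1 × 6 + 1  ⟹  1 = (7)·151 + (-22)·48
So (-22)·48 ≡ 1 (mod 151), i.e. 48^(-1) ≡ -22 ≡ 129 (mod 151).
Check: 48 × 129 = 6192 ≡ 1 (mod 151)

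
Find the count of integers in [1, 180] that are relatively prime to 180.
48

180 = 2^2 × 3^2 × 5
φ(n) = n × ∏(1 - 1/p) for each prime p dividing n
φ(180) = 180 × (1 - 1/2) × (1 - 1/3) × (1 - 1/5) = 48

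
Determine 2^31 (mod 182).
128

Repeated squaring. Binary of 31 = 11111.
2^1 ≡ 2 (mod 182); 2^2 ≡ 4 (mod 182); 2^4 ≡ 16 (mod 182); 2^8 ≡ 74 (mod 182); 2^16 ≡ 16 (mod 182)
2^31 = 2^1 × 2^2 × 2^4 × 2^8 × 2^16 ≡ 128 (mod 182)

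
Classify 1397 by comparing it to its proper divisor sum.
deficient

Proper divisors of 1397: sum = 1 + 11 + 127 = 139
Since 139 < 1397, 1397 is deficient.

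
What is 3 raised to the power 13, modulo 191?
46

Repeated squaring. Binary of 13 = 1101.
3^1 ≡ 3 (mod 191); 3^2 ≡ 9 (mod 191); 3^4 ≡ 81 (mod 191); 3^8 ≡ 67 (mod 191)
3^13 = 3^1 × 3^4 × 3^8 ≡ 46 (mod 191)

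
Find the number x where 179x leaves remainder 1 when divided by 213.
119

gcd(179, 213) = 1, so the inverse exists.
Extended Euclidean algorithm on (213, 179):
213 = 1 × 179 + 34  ⟹  34 = (1)·213 + (-1)·179
179 = 5 × 34 + 9  ⟹  9 = (-5)·213 + (6)·179
34 = 3 × 9 + 7  ⟹  7 = (16)·213 + (-19)·179
9 = 1 × 7 + 2  ⟹  2 = (-21)·213 + (25)·179
7 = 3 × 2 + 1  ⟹  1 = (79)·213 + (-94)·179
So (-94)·179 ≡ 1 (mod 213), i.e. 179^(-1) ≡ -94 ≡ 119 (mod 213).
Check: 179 × 119 = 21301 ≡ 1 (mod 213)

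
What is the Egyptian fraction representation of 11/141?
1/13 + 1/917 + 1/1680861

Greedy algorithm:
11/141: ceiling(141/11) = 13, use 1/13
2/1833: ceiling(1833/2) = 917, use 1/917
1/1680861: ceiling(1680861/1) = 1680861, use 1/1680861
Result: 11/141 = 1/13 + 1/917 + 1/1680861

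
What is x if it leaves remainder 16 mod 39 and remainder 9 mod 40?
289

Using Chinese Remainder Theorem:
M = 39 × 40 = 1560
M1 = 40, M2 = 39
y1 = 40^(-1) mod 39 = 1
y2 = 39^(-1) mod 40 = 39
x = (16×40×1 + 9×39×39) mod 1560 = 289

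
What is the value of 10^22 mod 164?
100

Repeated squaring. Binary of 22 = 10110.
10^1 ≡ 10 (mod 164); 10^2 ≡ 100 (mod 164); 10^4 ≡ 160 (mod 164); 10^8 ≡ 16 (mod 164); 10^16 ≡ 92 (mod 164)
10^22 = 10^2 × 10^4 × 10^16 ≡ 100 (mod 164)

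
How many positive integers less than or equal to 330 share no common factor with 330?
80

330 = 2 × 3 × 5 × 11
φ(n) = n × ∏(1 - 1/p) for each prime p dividing n
φ(330) = 330 × (1 - 1/2) × (1 - 1/3) × (1 - 1/5) × (1 - 1/11) = 80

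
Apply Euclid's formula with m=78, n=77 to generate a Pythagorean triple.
(155, 12012, 12013)

Euclid's formula: a = m² - n², b = 2mn, c = m² + n²
m = 78, n = 77
a = 78² - 77² = 6084 - 5929 = 155
b = 2 × 78 × 77 = 12012
c = 78² + 77² = 6084 + 5929 = 12013
Verification: 155² + 12012² = 24025 + 144288144 = 144312169 = 12013² ✓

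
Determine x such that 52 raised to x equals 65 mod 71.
37

Baby-step giant-step with step n = ⌈√71⌉ = 9.
Baby steps 52^j mod 71 (j:value) for j=0..8: 0:1, 1:52, 2:6, 3:28, 4:36, 5:26, 6:3, 7:14, 8:18.
Giant-step multiplier: 52^(-9) ≡ 52^(70-9) = 52^61 ≡ 11 (mod 71).
Giant steps γ_i = 65·11^i mod 71: γ_0=65, γ_1=5, γ_2=55, γ_3=37, γ_4=52 (in table at j=1).
x = i·n + j = 4·9 + 1 = 37.
Check: 52^37 ≡ 65 (mod 71).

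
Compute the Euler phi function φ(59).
58

59 = 59
φ(n) = n × ∏(1 - 1/p) for each prime p dividing n
φ(59) = 59 × (1 - 1/59) = 58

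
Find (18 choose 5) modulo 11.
10

Using Lucas' theorem:
Write n=18 and k=5 in base 11:
n in base 11: [1, 7]
k in base 11: [0, 5]
C(18,5) mod 11 = ∏ C(n_i, k_i) mod 11
Digit binomials (mod 11): C(1,0) = 1; C(7,5) = 21 ≡ 10
Product: 1 × 10 = 10 ≡ 10 (mod 11)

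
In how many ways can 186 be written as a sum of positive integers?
1171432692373

p(n) counts ways to write n as a sum of positive integers (order ignored).
Euler's pentagonal recurrence: p(k) = p(k-1) + p(k-2) - p(k-5) - p(k-7) + p(k-12) + p(k-15) - ... (offsets j(3j∓1)/2, signs ++--, p(0)=1, p(<0)=0).
DP table for k = 0..185: p(0)=1, p(1)=1, p(2)=2, p(3)=3, p(4)=5, p(5)=7, p(6)=11, p(7)=15, p(8)=22, p(9)=30, p(10)=42, p(11)=56, p(12)=77, p(13)=101, p(14)=135, p(15)=176, p(16)=231, p(17)=297, p(18)=385, p(19)=490, p(20)=627, p(21)=792, p(22)=1002, p(23)=1255, p(24)=1575, p(25)=1958, p(26)=2436, p(27)=3010, p(28)=3718, p(29)=4565, p(30)=5604, p(31)=6842, p(32)=8349, p(33)=10143, p(34)=12310, p(35)=14883, p(36)=17977, p(37)=21637, p(38)=26015, p(39)=31185, p(40)=37338, p(41)=44583, p(42)=53174, p(43)=63261, p(44)=75175, p(45)=89134, p(46)=105558, p(47)=124754, p(48)=147273, p(49)=173525, p(50)=204226, p(51)=239943, p(52)=281589, p(53)=329931, p(54)=386155, p(55)=451276, p(56)=526823, p(57)=614154, p(58)=715220, p(59)=831820, p(60)=966467, p(61)=1121505, p(62)=1300156, p(63)=1505499, p(64)=1741630, p(65)=2012558, p(66)=2323520, p(67)=2679689, p(68)=3087735, p(69)=3554345, p(70)=4087968, p(71)=4697205, p(72)=5392783, p(73)=6185689, p(74)=7089500, p(75)=8118264, p(76)=9289091, p(77)=10619863, p(78)=12132164, p(79)=13848650, p(80)=15796476, p(81)=18004327, p(82)=20506255, p(83)=23338469, p(84)=26543660, p(85)=30167357, p(86)=34262962, p(87)=38887673, p(88)=44108109, p(89)=49995925, p(90)=56634173, p(91)=64112359, p(92)=72533807, p(93)=82010177, p(94)=92669720, p(95)=104651419, p(96)=118114304, p(97)=133230930, p(98)=150198136, p(99)=169229875, p(100)=190569292, p(101)=214481126, p(102)=241265379, p(103)=271248950, p(104)=304801365, p(105)=342325709, p(106)=384276336, p(107)=431149389, p(108)=483502844, p(109)=541946240, p(110)=607163746, p(111)=679903203, p(112)=761002156, p(113)=851376628, p(114)=952050665, p(115)=1064144451, p(116)=1188908248, p(117)=1327710076, p(118)=1482074143, p(119)=1653668665, p(120)=1844349560, p(121)=2056148051, p(122)=2291320912, p(123)=2552338241, p(124)=2841940500, p(125)=3163127352, p(126)=3519222692, p(127)=3913864295, p(128)=4351078600, p(129)=4835271870, p(130)=5371315400, p(131)=5964539504, p(132)=6620830889, p(133)=7346629512, p(134)=8149040695, p(135)=9035836076, p(136)=10015581680, p(137)=11097645016, p(138)=12292341831, p(139)=13610949895, p(140)=15065878135, p(141)=16670689208, p(142)=18440293320, p(143)=20390982757, p(144)=22540654445, p(145)=24908858009, p(146)=27517052599, p(147)=30388671978, p(148)=33549419497, p(149)=37027355200, p(150)=40853235313, p(151)=45060624582, p(152)=49686288421, p(153)=54770336324, p(154)=60356673280, p(155)=66493182097, p(156)=73232243759, p(157)=80630964769, p(158)=88751778802, p(159)=97662728555, p(160)=107438159466, p(161)=118159068427, p(162)=129913904637, p(163)=142798995930, p(164)=156919475295, p(165)=172389800255, p(166)=189334822579, p(167)=207890420102, p(168)=228204732751, p(169)=250438925115, p(170)=274768617130, p(171)=301384802048, p(172)=330495499613, p(173)=362326859895, p(174)=397125074750, p(175)=435157697830, p(176)=476715857290, p(177)=522115831195, p(178)=571701605655, p(179)=625846753120, p(180)=684957390936, p(181)=749474411781, p(182)=819876908323, p(183)=896684817527, p(184)=980462880430, p(185)=1071823774337.
Final step: p(186) = p(185) + p(184) - p(181) - p(179) + p(174) + p(171) - p(164) - p(160) + p(151) + p(146) - p(135) - p(129) + p(116) + p(109) - p(94) - p(86) + p(69) + p(60) - p(41) - p(31) + p(10)
= 1071823774337 + 980462880430 - 749474411781 - 625846753120 + 397125074750 + 301384802048 - 156919475295 - 107438159466 + 45060624582 + 27517052599 - 9035836076 - 4835271870 + 1188908248 + 541946240 - 92669720 - 34262962 + 3554345 + 966467 - 44583 - 6842 + 42
= 1171432692373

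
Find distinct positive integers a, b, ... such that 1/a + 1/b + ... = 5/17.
1/4 + 1/23 + 1/1564

Greedy algorithm:
5/17: ceiling(17/5) = 4, use 1/4
3/68: ceiling(68/3) = 23, use 1/23
1/1564: ceiling(1564/1) = 1564, use 1/1564
Result: 5/17 = 1/4 + 1/23 + 1/1564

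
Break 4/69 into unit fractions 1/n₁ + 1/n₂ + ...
1/18 + 1/414

Greedy algorithm:
4/69: ceiling(69/4) = 18, use 1/18
1/414: ceiling(414/1) = 414, use 1/414
Result: 4/69 = 1/18 + 1/414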